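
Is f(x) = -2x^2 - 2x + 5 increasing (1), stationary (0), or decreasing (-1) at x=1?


Compute f'(x) to determine behavior:
f'(x) = -4x - 2
f'(1) = -4 * 1 - 2
= -4 - 2
= -6
Since f'(1) < 0, the function is decreasing (-1)

-1


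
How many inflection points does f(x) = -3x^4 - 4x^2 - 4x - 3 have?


Inflection points occur where f''(x) = 0 and concavity changes.
f(x) = -3x^4 - 4x^2 - 4x - 3
f'(x) = -12x^3 - 8x - 4
f''(x) = -36x^2 - 8
This is a quadratic in x. Use the discriminant to count real roots.
Discriminant = (0)^2 - 4 * (-36) * (-8)
= 0 - 1152
= -1152
Since discriminant < 0, f''(x) = 0 has no real solutions.
Number of inflection points: 0

0


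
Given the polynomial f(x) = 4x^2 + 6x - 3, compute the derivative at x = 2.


Differentiate term by term using power and sum rules:
f(x) = 4x^2 + 6x - 3
f'(x) = 8x + 6
Substitute x = 2:
f'(2) = 8 * 2 + 6
= 16 + 6
= 22

22


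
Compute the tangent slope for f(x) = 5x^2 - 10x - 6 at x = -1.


The slope of the tangent line equals f'(x) at the point.
f(x) = 5x^2 - 10x - 6
f'(x) = 10x - 10
At x = -1:
f'(-1) = 10 * (-1) - 10
= -10 - 10
= -20

-20


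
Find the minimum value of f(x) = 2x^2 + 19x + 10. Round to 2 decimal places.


For a quadratic f(x) = ax^2 + bx + c with a > 0, the minimum is at the vertex.
Vertex x-coordinate: x = -b/(2a)
x = -(19) / (2 * 2)
x = -19/4
Substitute back to find the minimum value:
f(-19/4) = 2 * (-19/4)^2 + 19 * (-19/4) + 10
= 361/8 - 361/4 + 10
= -281/8 ≈ -35.13

-35.13


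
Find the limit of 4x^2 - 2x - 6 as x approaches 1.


Since polynomials are continuous, we use direct substitution.
lim(x->1) of 4x^2 - 2x - 6
= 4 * 1^2 - 2 * 1 - 6
= 4 - 2 - 6
= -4

-4


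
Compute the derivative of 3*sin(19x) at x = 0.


Apply the chain rule to differentiate 3*sin(19x):
d/dx [3*sin(19x)]
= 3 * cos(19x) * d/dx(19x)
= 3 * 19 * cos(19x)
= 57 * cos(19x)
Evaluate at x = 0:
= 57 * cos(0)
= 57 * 1
= 57

57


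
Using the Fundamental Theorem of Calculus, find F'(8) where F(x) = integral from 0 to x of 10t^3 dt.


By the Fundamental Theorem of Calculus (Part 1):
If F(x) = integral from 0 to x of f(t) dt, then F'(x) = f(x)
Here f(t) = 10t^3
So F'(x) = 10x^3
Evaluate at x = 8:
F'(8) = 10 * 8^3
= 10 * 512
= 5120

5120


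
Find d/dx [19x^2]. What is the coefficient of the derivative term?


We apply the power rule: d/dx [ax^n] = a*n * x^(n-1)
d/dx [19x^2]
= 19 * 2 * x^(2-1)
= 38x
The coefficient is 38

38


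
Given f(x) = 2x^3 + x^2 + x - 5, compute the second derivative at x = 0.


First derivative:
f'(x) = 6x^2 + 2x + 1
Second derivative:
f''(x) = 12x + 2
Substitute x = 0:
f''(0) = 12 * 0 + 2
= 0 + 2
= 2

2


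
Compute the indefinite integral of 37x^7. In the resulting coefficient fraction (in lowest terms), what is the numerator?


Apply the power rule for integration:
integral of ax^n dx = a/(n+1) * x^(n+1) + C
integral of 37x^7 dx
= 37/8 * x^8 + C
The coefficient in lowest terms is 37/8, and its numerator is 37

37


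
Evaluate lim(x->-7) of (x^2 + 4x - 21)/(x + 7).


Direct substitution gives 0/0, so we factor the numerator.
Factor: (x^2 + 4x - 21) = (x + 7)(x - 3)
Cancel the common factor (x + 7):
(x^2 + 4x - 21)/(x + 7) = (x - 3)
Now substitute x = -7:
= (-7) - (3) = -10

-10


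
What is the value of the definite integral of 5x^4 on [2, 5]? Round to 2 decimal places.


Find the antiderivative of 5x^4:
F(x) = 5/5 * x^5
Apply the Fundamental Theorem of Calculus:
F(5) - F(2)
= 5/5 * 5^5 - 5/5 * 2^5
= 5/5 * (3125 - 32)
= 5/5 * 3093
= 3093 = 3093.00

3093.00


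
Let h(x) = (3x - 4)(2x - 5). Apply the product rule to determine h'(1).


Let u(x) = 3x - 4 and v(x) = 2x - 5
u'(x) = 3
v'(x) = 2
Product rule: h'(x) = u'(x)*v(x) + u(x)*v'(x)
= 3 * (2x - 5) + (3x - 4) * 2
At x = 1:
u(1) = 3 * 1 - 4 = -1
v(1) = 2 * 1 - 5 = -3
h'(1) = 3 * (-3) + (-1) * 2
= -9 - 2
= -11

-11


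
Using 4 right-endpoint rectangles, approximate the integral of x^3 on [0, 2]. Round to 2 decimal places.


Right Riemann sum uses right endpoints of each subinterval.
Interval: [0, 2], n = 4
dx = (2 - 0) / 4 = 1/2
Right endpoints: [1/2, 1, 3/2, 2]
f values: [1/8, 1, 27/8, 8]
Sum = dx * (sum of f values)
= 1/2 * 25/2
= 25/4 = 6.25

6.25


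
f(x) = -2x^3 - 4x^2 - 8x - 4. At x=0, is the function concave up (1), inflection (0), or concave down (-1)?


Concavity is determined by the sign of f''(x).
f(x) = -2x^3 - 4x^2 - 8x - 4
f'(x) = -6x^2 - 8x - 8
f''(x) = -12x - 8
f''(0) = -12 * 0 - 8
= 0 - 8
= -8
Since f''(0) < 0, the function is concave down (-1)

-1


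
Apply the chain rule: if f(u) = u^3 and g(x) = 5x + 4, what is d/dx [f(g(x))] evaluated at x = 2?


Using the chain rule: (f(g(x)))' = f'(g(x)) * g'(x)
First, find g(2):
g(2) = 5 * 2 + 4 = 14
Next, f'(u) = 3u^2
And g'(x) = 5
So f'(g(2)) * g'(2)
= 3 * 14^2 * 5
= 3 * 196 * 5
= 2940

2940


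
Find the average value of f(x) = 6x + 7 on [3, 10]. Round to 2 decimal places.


Average value = 1/(b-a) * integral from a to b of f(x) dx
First compute the integral of 6x + 7:
F(x) = 3x^2 + 7x
F(10) = 3 * 100 + 7 * 10 = 370
F(3) = 3 * 9 + 7 * 3 = 48
Integral = 370 - 48 = 322
Average = 322 / (10 - 3) = 322 / 7
= 46 = 46.00

46.00


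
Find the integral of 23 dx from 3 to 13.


The integral of a constant k over [a, b] equals k * (b - a).
integral from 3 to 13 of 23 dx
= 23 * (13 - 3)
= 23 * 10
= 230

230


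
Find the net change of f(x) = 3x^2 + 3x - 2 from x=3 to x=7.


Net change = f(b) - f(a)
f(x) = 3x^2 + 3x - 2
Compute f(7):
f(7) = 3 * 7^2 + 3 * 7 - 2
= 147 + 21 - 2
= 166
Compute f(3):
f(3) = 3 * 3^2 + 3 * 3 - 2
= 27 + 9 - 2
= 34
Net change = 166 - 34 = 132

132


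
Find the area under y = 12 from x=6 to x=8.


The area under a constant function y = 12 is a rectangle.
Width = 8 - 6 = 2
Height = 12
Area = width * height
= 2 * 12
= 24

24


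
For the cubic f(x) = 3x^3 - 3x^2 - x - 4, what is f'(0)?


Differentiate f(x) = 3x^3 - 3x^2 - x - 4 term by term:
f'(x) = 9x^2 - 6x - 1
Substitute x = 0:
f'(0) = 9 * 0^2 - 6 * 0 - 1
= 0 + 0 - 1
= -1

-1


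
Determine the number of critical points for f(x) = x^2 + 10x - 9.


Find where f'(x) = 0:
f'(x) = 2x + 10
Set f'(x) = 0:
2x + 10 = 0
x = -10 / 2 = -5
This is a linear equation in x, so there is exactly one solution.
Number of critical points: 1

1


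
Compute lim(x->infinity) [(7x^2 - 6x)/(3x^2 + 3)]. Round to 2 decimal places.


For limits at infinity with equal-degree polynomials,
we compare leading coefficients.
Numerator leading term: 7x^2
Denominator leading term: 3x^2
Divide both by x^2:
lim = (7 - 6/x) / (3 + 3/x^2)
As x -> infinity, the 1/x and 1/x^2 terms vanish:
= 7/3 ≈ 2.33

2.33


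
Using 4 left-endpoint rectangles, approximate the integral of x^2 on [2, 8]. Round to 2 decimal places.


Left Riemann sum uses left endpoints of each subinterval.
Interval: [2, 8], n = 4
dx = (8 - 2) / 4 = 3/2
Left endpoints: [2, 7/2, 5, 13/2]
f values: [4, 49/4, 25, 169/4]
Sum = dx * (sum of f values)
= 3/2 * 167/2
= 501/4 = 125.25

125.25


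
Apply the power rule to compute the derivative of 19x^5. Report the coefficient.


We apply the power rule: d/dx [ax^n] = a*n * x^(n-1)
d/dx [19x^5]
= 19 * 5 * x^(5-1)
= 95x^4
The coefficient is 95

95


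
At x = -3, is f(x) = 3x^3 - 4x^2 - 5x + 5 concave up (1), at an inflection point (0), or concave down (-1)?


Concavity is determined by the sign of f''(x).
f(x) = 3x^3 - 4x^2 - 5x + 5
f'(x) = 9x^2 - 8x - 5
f''(x) = 18x - 8
f''(-3) = 18 * (-3) - 8
= -54 - 8
= -62
Since f''(-3) < 0, the function is concave down (-1)

-1


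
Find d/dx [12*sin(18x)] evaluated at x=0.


Apply the chain rule to differentiate 12*sin(18x):
d/dx [12*sin(18x)]
= 12 * cos(18x) * d/dx(18x)
= 12 * 18 * cos(18x)
= 216 * cos(18x)
Evaluate at x = 0:
= 216 * cos(0)
= 216 * 1
= 216

216


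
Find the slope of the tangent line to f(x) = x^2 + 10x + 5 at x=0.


The slope of the tangent line equals f'(x) at the point.
f(x) = x^2 + 10x + 5
f'(x) = 2x + 10
At x = 0:
f'(0) = 2 * 0 + 10
= 0 + 10
= 10

10


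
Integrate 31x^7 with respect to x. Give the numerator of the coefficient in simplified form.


Apply the power rule for integration:
integral of ax^n dx = a/(n+1) * x^(n+1) + C
integral of 31x^7 dx
= 31/8 * x^8 + C
The coefficient in lowest terms is 31/8, and its numerator is 31

31


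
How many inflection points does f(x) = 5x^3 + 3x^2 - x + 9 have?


Inflection points occur where f''(x) = 0 and concavity changes.
f(x) = 5x^3 + 3x^2 - x + 9
f'(x) = 15x^2 + 6x - 1
f''(x) = 30x + 6
Set f''(x) = 0:
30x + 6 = 0
x = -6 / 30 = -1/5
Since f''(x) is linear (degree 1), it changes sign at this point.
Therefore there is exactly 1 inflection point.

1


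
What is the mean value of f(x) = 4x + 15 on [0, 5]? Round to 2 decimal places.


Average value = 1/(b-a) * integral from a to b of f(x) dx
First compute the integral of 4x + 15:
F(x) = 2x^2 + 15x
F(5) = 2 * 25 + 15 * 5 = 125
F(0) = 2 * 0 + 15 * 0 = 0
Integral = 125 - 0 = 125
Average = 125 / (5 - 0) = 125 / 5
= 25 = 25.00

25.00


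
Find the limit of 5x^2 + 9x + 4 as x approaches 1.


Since polynomials are continuous, we use direct substitution.
lim(x->1) of 5x^2 + 9x + 4
= 5 * 1^2 + 9 * 1 + 4
= 5 + 9 + 4
= 18

18


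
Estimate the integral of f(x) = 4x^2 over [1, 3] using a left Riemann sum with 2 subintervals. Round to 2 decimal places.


Left Riemann sum uses left endpoints of each subinterval.
Interval: [1, 3], n = 2
dx = (3 - 1) / 2 = 1
Left endpoints: [1, 2]
f values: [4, 16]
Sum = dx * (sum of f values)
= 1 * 20
= 20 = 20.00

20.00


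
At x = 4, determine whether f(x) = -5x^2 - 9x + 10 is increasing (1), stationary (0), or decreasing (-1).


Compute f'(x) to determine behavior:
f'(x) = -10x - 9
f'(4) = -10 * 4 - 9
= -40 - 9
= -49
Since f'(4) < 0, the function is decreasing (-1)

-1


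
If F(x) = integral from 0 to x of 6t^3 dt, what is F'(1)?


By the Fundamental Theorem of Calculus (Part 1):
If F(x) = integral from 0 to x of f(t) dt, then F'(x) = f(x)
Here f(t) = 6t^3
So F'(x) = 6x^3
Evaluate at x = 1:
F'(1) = 6 * 1^3
= 6 * 1
= 6

6


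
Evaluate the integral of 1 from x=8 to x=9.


The integral of a constant k over [a, b] equals k * (b - a).
integral from 8 to 9 of 1 dx
= 1 * (9 - 8)
= 1 * 1
= 1

1


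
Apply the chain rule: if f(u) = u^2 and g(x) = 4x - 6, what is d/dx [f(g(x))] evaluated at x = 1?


Using the chain rule: (f(g(x)))' = f'(g(x)) * g'(x)
First, find g(1):
g(1) = 4 * 1 - 6 = -2
Next, f'(u) = 2u
And g'(x) = 4
So f'(g(1)) * g'(1)
= 2 * (-2) * 4
= -16

-16


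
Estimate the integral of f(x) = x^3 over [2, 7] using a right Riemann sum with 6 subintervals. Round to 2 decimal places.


Right Riemann sum uses right endpoints of each subinterval.
Interval: [2, 7], n = 6
dx = (7 - 2) / 6 = 5/6
Right endpoints: [17/6, 11/3, 9/2, 16/3, 37/6, 7]
f values: [4913/216, 1331/27, 729/8, 4096/27, 50653/216, 343]
Sum = dx * (sum of f values)
= 5/6 * 7139/8
= 35695/48 ≈ 743.65

743.65


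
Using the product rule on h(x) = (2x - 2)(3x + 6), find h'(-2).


Let u(x) = 2x - 2 and v(x) = 3x + 6
u'(x) = 2
v'(x) = 3
Product rule: h'(x) = u'(x)*v(x) + u(x)*v'(x)
= 2 * (3x + 6) + (2x - 2) * 3
At x = -2:
u(-2) = 2 * (-2) - 2 = -6
v(-2) = 3 * (-2) + 6 = 0
h'(-2) = 2 * 0 + (-6) * 3
= 0 - 18
= -18

-18


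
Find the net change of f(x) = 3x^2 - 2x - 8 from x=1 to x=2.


Net change = f(b) - f(a)
f(x) = 3x^2 - 2x - 8
Compute f(2):
f(2) = 3 * 2^2 - 2 * 2 - 8
= 12 - 4 - 8
= 0
Compute f(1):
f(1) = 3 * 1^2 - 2 * 1 - 8
= 3 - 2 - 8
= -7
Net change = 0 - (-7) = 7

7


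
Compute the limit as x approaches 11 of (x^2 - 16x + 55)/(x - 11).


Direct substitution gives 0/0, so we factor the numerator.
Factor: (x^2 - 16x + 55) = (x - 11)(x - 5)
Cancel the common factor (x - 11):
(x^2 - 16x + 55)/(x - 11) = (x - 5)
Now substitute x = 11:
= (11) - (5) = 6

6


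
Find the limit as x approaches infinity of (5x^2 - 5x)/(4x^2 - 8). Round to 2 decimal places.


For limits at infinity with equal-degree polynomials,
we compare leading coefficients.
Numerator leading term: 5x^2
Denominator leading term: 4x^2
Divide both by x^2:
lim = (5 - 5/x) / (4 - 8/x^2)
As x -> infinity, the 1/x and 1/x^2 terms vanish:
= 5/4 = 1.25

1.25


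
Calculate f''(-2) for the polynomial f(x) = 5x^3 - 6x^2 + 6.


First derivative:
f'(x) = 15x^2 - 12x
Second derivative:
f''(x) = 30x - 12
Substitute x = -2:
f''(-2) = 30 * (-2) - 12
= -60 - 12
= -72

-72


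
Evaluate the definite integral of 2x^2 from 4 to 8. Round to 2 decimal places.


Find the antiderivative of 2x^2:
F(x) = 2/3 * x^3
Apply the Fundamental Theorem of Calculus:
F(8) - F(4)
= 2/3 * 8^3 - 2/3 * 4^3
= 2/3 * (512 - 64)
= 2/3 * 448
= 896/3 ≈ 298.67

298.67


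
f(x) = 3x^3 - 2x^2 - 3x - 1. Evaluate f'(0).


Differentiate f(x) = 3x^3 - 2x^2 - 3x - 1 term by term:
f'(x) = 9x^2 - 4x - 3
Substitute x = 0:
f'(0) = 9 * 0^2 - 4 * 0 - 3
= 0 + 0 - 3
= -3

-3


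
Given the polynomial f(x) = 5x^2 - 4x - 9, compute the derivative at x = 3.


Differentiate term by term using power and sum rules:
f(x) = 5x^2 - 4x - 9
f'(x) = 10x - 4
Substitute x = 3:
f'(3) = 10 * 3 - 4
= 30 - 4
= 26

26


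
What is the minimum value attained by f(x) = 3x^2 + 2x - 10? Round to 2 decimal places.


For a quadratic f(x) = ax^2 + bx + c with a > 0, the minimum is at the vertex.
Vertex x-coordinate: x = -b/(2a)
x = -(2) / (2 * 3)
x = -2/6 = -1/3
Substitute back to find the minimum value:
f(-1/3) = 3 * (-1/3)^2 + 2 * (-1/3) - 10
= 1/3 - 2/3 - 10
= -31/3 ≈ -10.33

-10.33


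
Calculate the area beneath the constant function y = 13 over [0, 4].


The area under a constant function y = 13 is a rectangle.
Width = 4 - 0 = 4
Height = 13
Area = width * height
= 4 * 13
= 52

52


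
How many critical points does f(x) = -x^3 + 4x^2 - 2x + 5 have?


Find where f'(x) = 0:
f(x) = -x^3 + 4x^2 - 2x + 5
f'(x) = -3x^2 + 8x - 2
This is a quadratic in x. Use the discriminant to count real roots.
Discriminant = (8)^2 - 4 * (-3) * (-2)
= 64 - 24
= 40
Since discriminant > 0, f'(x) = 0 has 2 real solutions.
Number of critical points: 2

2


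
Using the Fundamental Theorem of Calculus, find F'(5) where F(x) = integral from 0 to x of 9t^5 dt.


By the Fundamental Theorem of Calculus (Part 1):
If F(x) = integral from 0 to x of f(t) dt, then F'(x) = f(x)
Here f(t) = 9t^5
So F'(x) = 9x^5
Evaluate at x = 5:
F'(5) = 9 * 5^5
= 9 * 3125
= 28125

28125


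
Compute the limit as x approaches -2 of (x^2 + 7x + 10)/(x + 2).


Direct substitution gives 0/0, so we factor the numerator.
Factor: (x^2 + 7x + 10) = (x + 2)(x + 5)
Cancel the common factor (x + 2):
(x^2 + 7x + 10)/(x + 2) = (x + 5)
Now substitute x = -2:
= (-2) - (-5) = 3

3


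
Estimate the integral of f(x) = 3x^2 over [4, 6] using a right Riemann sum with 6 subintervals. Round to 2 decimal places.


Right Riemann sum uses right endpoints of each subinterval.
Interval: [4, 6], n = 6
dx = (6 - 4) / 6 = 1/3
Right endpoints: [13/3, 14/3, 5, 16/3, 17/3, 6]
f values: [169/3, 196/3, 75, 256/3, 289/3, 108]
Sum = dx * (sum of f values)
= 1/3 * 1459/3
= 1459/9 ≈ 162.11

162.11


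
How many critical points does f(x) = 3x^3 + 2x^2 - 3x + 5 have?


Find where f'(x) = 0:
f(x) = 3x^3 + 2x^2 - 3x + 5
f'(x) = 9x^2 + 4x - 3
This is a quadratic in x. Use the discriminant to count real roots.
Discriminant = (4)^2 - 4 * 9 * (-3)
= 16 - (-108)
= 124
Since discriminant > 0, f'(x) = 0 has 2 real solutions.
Number of critical points: 2

2


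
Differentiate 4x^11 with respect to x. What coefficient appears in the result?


We apply the power rule: d/dx [ax^n] = a*n * x^(n-1)
d/dx [4x^11]
= 4 * 11 * x^(11-1)
= 44x^10
The coefficient is 44

44


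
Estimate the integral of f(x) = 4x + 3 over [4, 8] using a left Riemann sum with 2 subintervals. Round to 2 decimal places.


Left Riemann sum uses left endpoints of each subinterval.
Interval: [4, 8], n = 2
dx = (8 - 4) / 2 = 2
Left endpoints: [4, 6]
f values: [19, 27]
Sum = dx * (sum of f values)
= 2 * 46
= 92 = 92.00

92.00


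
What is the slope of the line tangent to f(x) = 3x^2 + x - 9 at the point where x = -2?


The slope of the tangent line equals f'(x) at the point.
f(x) = 3x^2 + x - 9
f'(x) = 6x + 1
At x = -2:
f'(-2) = 6 * (-2) + 1
= -12 + 1
= -11

-11


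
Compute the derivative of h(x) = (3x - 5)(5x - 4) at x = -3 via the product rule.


Let u(x) = 3x - 5 and v(x) = 5x - 4
u'(x) = 3
v'(x) = 5
Product rule: h'(x) = u'(x)*v(x) + u(x)*v'(x)
= 3 * (5x - 4) + (3x - 5) * 5
At x = -3:
u(-3) = 3 * (-3) - 5 = -14
v(-3) = 5 * (-3) - 4 = -19
h'(-3) = 3 * (-19) + (-14) * 5
= -57 - 70
= -127

-127


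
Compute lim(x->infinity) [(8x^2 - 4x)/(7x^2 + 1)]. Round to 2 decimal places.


For limits at infinity with equal-degree polynomials,
we compare leading coefficients.
Numerator leading term: 8x^2
Denominator leading term: 7x^2
Divide both by x^2:
lim = (8 - 4/x) / (7 + 1/x^2)
As x -> infinity, the 1/x and 1/x^2 terms vanish:
= 8/7 ≈ 1.14

1.14


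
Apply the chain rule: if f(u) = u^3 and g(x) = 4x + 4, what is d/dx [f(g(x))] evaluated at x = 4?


Using the chain rule: (f(g(x)))' = f'(g(x)) * g'(x)
First, find g(4):
g(4) = 4 * 4 + 4 = 20
Next, f'(u) = 3u^2
And g'(x) = 4
So f'(g(4)) * g'(4)
= 3 * 20^2 * 4
= 3 * 400 * 4
= 4800

4800


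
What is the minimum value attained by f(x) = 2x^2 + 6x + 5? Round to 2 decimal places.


For a quadratic f(x) = ax^2 + bx + c with a > 0, the minimum is at the vertex.
Vertex x-coordinate: x = -b/(2a)
x = -(6) / (2 * 2)
x = -6/4 = -3/2
Substitute back to find the minimum value:
f(-3/2) = 2 * (-3/2)^2 + 6 * (-3/2) + 5
= 9/2 - 9 + 5
= 1/2 = 0.50

0.50


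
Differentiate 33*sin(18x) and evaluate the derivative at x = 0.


Apply the chain rule to differentiate 33*sin(18x):
d/dx [33*sin(18x)]
= 33 * cos(18x) * d/dx(18x)
= 33 * 18 * cos(18x)
= 594 * cos(18x)
Evaluate at x = 0:
= 594 * cos(0)
= 594 * 1
= 594

594


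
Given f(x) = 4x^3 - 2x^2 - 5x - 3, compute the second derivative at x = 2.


First derivative:
f'(x) = 12x^2 - 4x - 5
Second derivative:
f''(x) = 24x - 4
Substitute x = 2:
f''(2) = 24 * 2 - 4
= 48 - 4
= 44

44


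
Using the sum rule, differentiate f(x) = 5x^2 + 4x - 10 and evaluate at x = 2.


Differentiate term by term using power and sum rules:
f(x) = 5x^2 + 4x - 10
f'(x) = 10x + 4
Substitute x = 2:
f'(2) = 10 * 2 + 4
= 20 + 4
= 24

24


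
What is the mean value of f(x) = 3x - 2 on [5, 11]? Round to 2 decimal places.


Average value = 1/(b-a) * integral from a to b of f(x) dx
First compute the integral of 3x - 2:
F(x) = (3/2)x^2 - 2x
F(11) = 3/2 * 121 - 2 * 11 = 319/2
F(5) = 3/2 * 25 - 2 * 5 = 55/2
Integral = 319/2 - 55/2 = 132
Average = 132 / (11 - 5) = 132 / 6
= 22 = 22.00

22.00


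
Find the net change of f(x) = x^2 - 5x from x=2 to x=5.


Net change = f(b) - f(a)
f(x) = x^2 - 5x
Compute f(5):
f(5) = 1 * 5^2 - 5 * 5 + 0
= 25 - 25 + 0
= 0
Compute f(2):
f(2) = 1 * 2^2 - 5 * 2 + 0
= 4 - 10 + 0
= -6
Net change = 0 - (-6) = 6

6


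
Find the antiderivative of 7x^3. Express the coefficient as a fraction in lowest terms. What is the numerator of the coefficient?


Apply the power rule for integration:
integral of ax^n dx = a/(n+1) * x^(n+1) + C
integral of 7x^3 dx
= 7/4 * x^4 + C
The coefficient in lowest terms is 7/4, and its numerator is 7

7


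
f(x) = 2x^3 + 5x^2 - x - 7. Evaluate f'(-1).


Differentiate f(x) = 2x^3 + 5x^2 - x - 7 term by term:
f'(x) = 6x^2 + 10x - 1
Substitute x = -1:
f'(-1) = 6 * (-1)^2 + 10 * (-1) - 1
= 6 - 10 - 1
= -5

-5


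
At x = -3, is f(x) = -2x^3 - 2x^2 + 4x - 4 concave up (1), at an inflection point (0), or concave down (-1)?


Concavity is determined by the sign of f''(x).
f(x) = -2x^3 - 2x^2 + 4x - 4
f'(x) = -6x^2 - 4x + 4
f''(x) = -12x - 4
f''(-3) = -12 * (-3) - 4
= 36 - 4
= 32
Since f''(-3) > 0, the function is concave up (1)

1


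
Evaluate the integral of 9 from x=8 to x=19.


The integral of a constant k over [a, b] equals k * (b - a).
integral from 8 to 19 of 9 dx
= 9 * (19 - 8)
= 9 * 11
= 99

99


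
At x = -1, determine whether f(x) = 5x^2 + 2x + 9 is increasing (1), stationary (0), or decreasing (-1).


Compute f'(x) to determine behavior:
f'(x) = 10x + 2
f'(-1) = 10 * (-1) + 2
= -10 + 2
= -8
Since f'(-1) < 0, the function is decreasing (-1)

-1


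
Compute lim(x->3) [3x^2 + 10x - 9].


Since polynomials are continuous, we use direct substitution.
lim(x->3) of 3x^2 + 10x - 9
= 3 * 3^2 + 10 * 3 - 9
= 27 + 30 - 9
= 48

48


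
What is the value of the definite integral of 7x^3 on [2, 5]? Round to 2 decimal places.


Find the antiderivative of 7x^3:
F(x) = 7/4 * x^4
Apply the Fundamental Theorem of Calculus:
F(5) - F(2)
= 7/4 * 5^4 - 7/4 * 2^4
= 7/4 * (625 - 16)
= 7/4 * 609
= 4263/4 = 1065.75

1065.75


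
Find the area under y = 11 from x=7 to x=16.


The area under a constant function y = 11 is a rectangle.
Width = 16 - 7 = 9
Height = 11
Area = width * height
= 9 * 11
= 99

99


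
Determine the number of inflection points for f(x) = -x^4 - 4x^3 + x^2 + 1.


Inflection points occur where f''(x) = 0 and concavity changes.
f(x) = -x^4 - 4x^3 + x^2 + 1
f'(x) = -4x^3 - 12x^2 + 2x
f''(x) = -12x^2 - 24x + 2
This is a quadratic in x. Use the discriminant to count real roots.
Discriminant = (-24)^2 - 4 * (-12) * 2
= 576 - (-96)
= 672
Since discriminant > 0, f''(x) = 0 has 2 distinct real solutions.
A quadratic with two distinct real roots changes sign at each root, so concavity changes at both.
Number of inflection points: 2

2


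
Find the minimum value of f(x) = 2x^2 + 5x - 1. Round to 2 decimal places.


For a quadratic f(x) = ax^2 + bx + c with a > 0, the minimum is at the vertex.
Vertex x-coordinate: x = -b/(2a)
x = -(5) / (2 * 2)
x = -5/4
Substitute back to find the minimum value:
f(-5/4) = 2 * (-5/4)^2 + 5 * (-5/4) - 1
= 25/8 - 25/4 - 1
= -33/8 ≈ -4.13

-4.13


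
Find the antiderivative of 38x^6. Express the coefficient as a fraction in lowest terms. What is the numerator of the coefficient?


Apply the power rule for integration:
integral of ax^n dx = a/(n+1) * x^(n+1) + C
integral of 38x^6 dx
= 38/7 * x^7 + C
The coefficient in lowest terms is 38/7, and its numerator is 38

38


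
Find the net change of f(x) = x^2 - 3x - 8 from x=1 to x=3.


Net change = f(b) - f(a)
f(x) = x^2 - 3x - 8
Compute f(3):
f(3) = 1 * 3^2 - 3 * 3 - 8
= 9 - 9 - 8
= -8
Compute f(1):
f(1) = 1 * 1^2 - 3 * 1 - 8
= 1 - 3 - 8
= -10
Net change = -8 - (-10) = 2

2


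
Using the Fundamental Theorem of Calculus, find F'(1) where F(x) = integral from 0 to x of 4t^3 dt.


By the Fundamental Theorem of Calculus (Part 1):
If F(x) = integral from 0 to x of f(t) dt, then F'(x) = f(x)
Here f(t) = 4t^3
So F'(x) = 4x^3
Evaluate at x = 1:
F'(1) = 4 * 1^3
= 4 * 1
= 4

4


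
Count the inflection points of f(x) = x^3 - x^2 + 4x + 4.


Inflection points occur where f''(x) = 0 and concavity changes.
f(x) = x^3 - x^2 + 4x + 4
f'(x) = 3x^2 - 2x + 4
f''(x) = 6x - 2
Set f''(x) = 0:
6x - 2 = 0
x = 2 / 6 = 1/3
Since f''(x) is linear (degree 1), it changes sign at this point.
Therefore there is exactly 1 inflection point.

1


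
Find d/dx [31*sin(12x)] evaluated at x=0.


Apply the chain rule to differentiate 31*sin(12x):
d/dx [31*sin(12x)]
= 31 * cos(12x) * d/dx(12x)
= 31 * 12 * cos(12x)
= 372 * cos(12x)
Evaluate at x = 0:
= 372 * cos(0)
= 372 * 1
= 372

372


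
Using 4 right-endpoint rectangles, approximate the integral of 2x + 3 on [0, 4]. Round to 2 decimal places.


Right Riemann sum uses right endpoints of each subinterval.
Interval: [0, 4], n = 4
dx = (4 - 0) / 4 = 1
Right endpoints: [1, 2, 3, 4]
f values: [5, 7, 9, 11]
Sum = dx * (sum of f values)
= 1 * 32
= 32 = 32.00

32.00


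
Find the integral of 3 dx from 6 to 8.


The integral of a constant k over [a, b] equals k * (b - a).
integral from 6 to 8 of 3 dx
= 3 * (8 - 6)
= 3 * 2
= 6

6


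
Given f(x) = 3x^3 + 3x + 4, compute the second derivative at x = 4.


First derivative:
f'(x) = 9x^2 + 3
Second derivative:
f''(x) = 18x
Substitute x = 4:
f''(4) = 18 * 4 + 0
= 72 + 0
= 72

72


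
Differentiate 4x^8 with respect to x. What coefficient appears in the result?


We apply the power rule: d/dx [ax^n] = a*n * x^(n-1)
d/dx [4x^8]
= 4 * 8 * x^(8-1)
= 32x^7
The coefficient is 32

32


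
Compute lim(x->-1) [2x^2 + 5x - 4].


Since polynomials are continuous, we use direct substitution.
lim(x->-1) of 2x^2 + 5x - 4
= 2 * (-1)^2 + 5 * (-1) - 4
= 2 - 5 - 4
= -7

-7


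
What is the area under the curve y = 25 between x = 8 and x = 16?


The area under a constant function y = 25 is a rectangle.
Width = 16 - 8 = 8
Height = 25
Area = width * height
= 8 * 25
= 200

200


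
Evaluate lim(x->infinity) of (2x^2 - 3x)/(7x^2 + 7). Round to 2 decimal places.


For limits at infinity with equal-degree polynomials,
we compare leading coefficients.
Numerator leading term: 2x^2
Denominator leading term: 7x^2
Divide both by x^2:
lim = (2 - 3/x) / (7 + 7/x^2)
As x -> infinity, the 1/x and 1/x^2 terms vanish:
= 2/7 ≈ 0.29

0.29


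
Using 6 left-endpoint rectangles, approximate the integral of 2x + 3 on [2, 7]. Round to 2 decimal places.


Left Riemann sum uses left endpoints of each subinterval.
Interval: [2, 7], n = 6
dx = (7 - 2) / 6 = 5/6
Left endpoints: [2, 17/6, 11/3, 9/2, 16/3, 37/6]
f values: [7, 26/3, 31/3, 12, 41/3, 46/3]
Sum = dx * (sum of f values)
= 5/6 * 67
= 335/6 ≈ 55.83

55.83


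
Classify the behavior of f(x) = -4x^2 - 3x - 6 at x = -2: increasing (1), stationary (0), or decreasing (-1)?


Compute f'(x) to determine behavior:
f'(x) = -8x - 3
f'(-2) = -8 * (-2) - 3
= 16 - 3
= 13
Since f'(-2) > 0, the function is increasing (1)

1


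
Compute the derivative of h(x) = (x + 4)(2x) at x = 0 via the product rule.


Let u(x) = x + 4 and v(x) = 2x
u'(x) = 1
v'(x) = 2
Product rule: h'(x) = u'(x)*v(x) + u(x)*v'(x)
= 1 * (2x) + (x + 4) * 2
At x = 0:
u(0) = 1 * 0 + 4 = 4
v(0) = 2 * 0 + 0 = 0
h'(0) = 1 * 0 + 4 * 2
= 0 + 8
= 8

8


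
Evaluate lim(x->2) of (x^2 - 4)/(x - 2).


Direct substitution gives 0/0, so we factor the numerator.
Factor: (x^2 - 4) = (x - 2)(x + 2)
Cancel the common factor (x - 2):
(x^2 - 4)/(x - 2) = (x + 2)
Now substitute x = 2:
= (2 + 2) = 4

4


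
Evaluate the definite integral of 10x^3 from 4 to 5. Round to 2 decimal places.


Find the antiderivative of 10x^3:
F(x) = 10/4 * x^4
Apply the Fundamental Theorem of Calculus:
F(5) - F(4)
= 10/4 * 5^4 - 10/4 * 4^4
= 10/4 * (625 - 256)
= 10/4 * 369
= 1845/2 = 922.50

922.50


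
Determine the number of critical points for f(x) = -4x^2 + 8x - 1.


Find where f'(x) = 0:
f'(x) = -8x + 8
Set f'(x) = 0:
-8x + 8 = 0
x = -8 / (-8) = 1
This is a linear equation in x, so there is exactly one solution.
Number of critical points: 1

1


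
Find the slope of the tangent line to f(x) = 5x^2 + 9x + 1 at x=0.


The slope of the tangent line equals f'(x) at the point.
f(x) = 5x^2 + 9x + 1
f'(x) = 10x + 9
At x = 0:
f'(0) = 10 * 0 + 9
= 0 + 9
= 9

9


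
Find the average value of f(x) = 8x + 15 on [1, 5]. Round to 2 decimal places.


Average value = 1/(b-a) * integral from a to b of f(x) dx
First compute the integral of 8x + 15:
F(x) = 4x^2 + 15x
F(5) = 4 * 25 + 15 * 5 = 175
F(1) = 4 * 1 + 15 * 1 = 19
Integral = 175 - 19 = 156
Average = 156 / (5 - 1) = 156 / 4
= 39 = 39.00

39.00


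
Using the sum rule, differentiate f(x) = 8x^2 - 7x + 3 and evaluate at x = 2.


Differentiate term by term using power and sum rules:
f(x) = 8x^2 - 7x + 3
f'(x) = 16x - 7
Substitute x = 2:
f'(2) = 16 * 2 - 7
= 32 - 7
= 25

25


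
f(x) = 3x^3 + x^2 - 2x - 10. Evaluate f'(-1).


Differentiate f(x) = 3x^3 + x^2 - 2x - 10 term by term:
f'(x) = 9x^2 + 2x - 2
Substitute x = -1:
f'(-1) = 9 * (-1)^2 + 2 * (-1) - 2
= 9 - 2 - 2
= 5

5


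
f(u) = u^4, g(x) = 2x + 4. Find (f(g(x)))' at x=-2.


Using the chain rule: (f(g(x)))' = f'(g(x)) * g'(x)
First, find g(-2):
g(-2) = 2 * (-2) + 4 = 0
Next, f'(u) = 4u^3
And g'(x) = 2
So f'(g(-2)) * g'(-2)
= 4 * 0^3 * 2
= 4 * 0 * 2
= 0

0


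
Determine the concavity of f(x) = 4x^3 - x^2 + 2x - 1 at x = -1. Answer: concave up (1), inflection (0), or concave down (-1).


Concavity is determined by the sign of f''(x).
f(x) = 4x^3 - x^2 + 2x - 1
f'(x) = 12x^2 - 2x + 2
f''(x) = 24x - 2
f''(-1) = 24 * (-1) - 2
= -24 - 2
= -26
Since f''(-1) < 0, the function is concave down (-1)

-1


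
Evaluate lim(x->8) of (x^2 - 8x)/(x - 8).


Direct substitution gives 0/0, so we factor the numerator.
Factor: (x^2 - 8x) = (x - 8)(x)
Cancel the common factor (x - 8):
(x^2 - 8x)/(x - 8) = (x)
Now substitute x = 8:
= (8) - (0) = 8

8


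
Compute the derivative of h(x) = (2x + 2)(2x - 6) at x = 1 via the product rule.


Let u(x) = 2x + 2 and v(x) = 2x - 6
u'(x) = 2
v'(x) = 2
Product rule: h'(x) = u'(x)*v(x) + u(x)*v'(x)
= 2 * (2x - 6) + (2x + 2) * 2
At x = 1:
u(1) = 2 * 1 + 2 = 4
v(1) = 2 * 1 - 6 = -4
h'(1) = 2 * (-4) + 4 * 2
= -8 + 8
= 0

0


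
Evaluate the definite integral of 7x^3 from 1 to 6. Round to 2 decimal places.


Find the antiderivative of 7x^3:
F(x) = 7/4 * x^4
Apply the Fundamental Theorem of Calculus:
F(6) - F(1)
= 7/4 * 6^4 - 7/4 * 1^4
= 7/4 * (1296 - 1)
= 7/4 * 1295
= 9065/4 = 2266.25

2266.25


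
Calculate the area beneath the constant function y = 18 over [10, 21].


The area under a constant function y = 18 is a rectangle.
Width = 21 - 10 = 11
Height = 18
Area = width * height
= 11 * 18
= 198

198


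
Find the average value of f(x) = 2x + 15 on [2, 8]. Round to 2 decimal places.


Average value = 1/(b-a) * integral from a to b of f(x) dx
First compute the integral of 2x + 15:
F(x) = x^2 + 15x
F(8) = 1 * 64 + 15 * 8 = 184
F(2) = 1 * 4 + 15 * 2 = 34
Integral = 184 - 34 = 150
Average = 150 / (8 - 2) = 150 / 6
= 25 = 25.00

25.00


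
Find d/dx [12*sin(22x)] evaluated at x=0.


Apply the chain rule to differentiate 12*sin(22x):
d/dx [12*sin(22x)]
= 12 * cos(22x) * d/dx(22x)
= 12 * 22 * cos(22x)
= 264 * cos(22x)
Evaluate at x = 0:
= 264 * cos(0)
= 264 * 1
= 264

264


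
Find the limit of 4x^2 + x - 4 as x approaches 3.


Since polynomials are continuous, we use direct substitution.
lim(x->3) of 4x^2 + x - 4
= 4 * 3^2 + 1 * 3 - 4
= 36 + 3 - 4
= 35

35


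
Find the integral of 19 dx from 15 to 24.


The integral of a constant k over [a, b] equals k * (b - a).
integral from 15 to 24 of 19 dx
= 19 * (24 - 15)
= 19 * 9
= 171

171


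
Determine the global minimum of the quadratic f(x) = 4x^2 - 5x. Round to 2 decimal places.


For a quadratic f(x) = ax^2 + bx + c with a > 0, the minimum is at the vertex.
Vertex x-coordinate: x = -b/(2a)
x = -(-5) / (2 * 4)
x = 5/8
Substitute back to find the minimum value:
f(5/8) = 4 * (5/8)^2 - 5 * (5/8) + 0
= 25/16 - 25/8 + 0
= -25/16 ≈ -1.56

-1.56


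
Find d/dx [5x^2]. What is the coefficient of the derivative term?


We apply the power rule: d/dx [ax^n] = a*n * x^(n-1)
d/dx [5x^2]
= 5 * 2 * x^(2-1)
= 10x
The coefficient is 10

10


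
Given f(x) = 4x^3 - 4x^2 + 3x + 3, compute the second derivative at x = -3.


First derivative:
f'(x) = 12x^2 - 8x + 3
Second derivative:
f''(x) = 24x - 8
Substitute x = -3:
f''(-3) = 24 * (-3) - 8
= -72 - 8
= -80

-80


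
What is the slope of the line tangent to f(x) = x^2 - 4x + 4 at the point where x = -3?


The slope of the tangent line equals f'(x) at the point.
f(x) = x^2 - 4x + 4
f'(x) = 2x - 4
At x = -3:
f'(-3) = 2 * (-3) - 4
= -6 - 4
= -10

-10


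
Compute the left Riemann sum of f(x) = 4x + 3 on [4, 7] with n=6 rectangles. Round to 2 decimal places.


Left Riemann sum uses left endpoints of each subinterval.
Interval: [4, 7], n = 6
dx = (7 - 4) / 6 = 1/2
Left endpoints: [4, 9/2, 5, 11/2, 6, 13/2]
f values: [19, 21, 23, 25, 27, 29]
Sum = dx * (sum of f values)
= 1/2 * 144
= 72 = 72.00

72.00


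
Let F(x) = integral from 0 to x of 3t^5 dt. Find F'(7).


By the Fundamental Theorem of Calculus (Part 1):
If F(x) = integral from 0 to x of f(t) dt, then F'(x) = f(x)
Here f(t) = 3t^5
So F'(x) = 3x^5
Evaluate at x = 7:
F'(7) = 3 * 7^5
= 3 * 16807
= 50421

50421


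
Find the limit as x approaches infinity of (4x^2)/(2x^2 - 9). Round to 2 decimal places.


For limits at infinity with equal-degree polynomials,
we compare leading coefficients.
Numerator leading term: 4x^2
Denominator leading term: 2x^2
Divide both by x^2:
lim = (4) / (2 - 9/x^2)
As x -> infinity, the 1/x and 1/x^2 terms vanish:
= 4/2 = 2 = 2.00

2.00


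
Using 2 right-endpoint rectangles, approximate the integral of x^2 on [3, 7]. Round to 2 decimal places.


Right Riemann sum uses right endpoints of each subinterval.
Interval: [3, 7], n = 2
dx = (7 - 3) / 2 = 2
Right endpoints: [5, 7]
f values: [25, 49]
Sum = dx * (sum of f values)
= 2 * 74
= 148 = 148.00

148.00


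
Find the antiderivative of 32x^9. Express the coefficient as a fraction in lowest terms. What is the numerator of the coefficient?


Apply the power rule for integration:
integral of ax^n dx = a/(n+1) * x^(n+1) + C
integral of 32x^9 dx
= 32/10 * x^10 + C
= 16/5 * x^10 + C
The coefficient in lowest terms is 16/5, and its numerator is 16

16


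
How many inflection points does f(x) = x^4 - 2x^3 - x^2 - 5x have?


Inflection points occur where f''(x) = 0 and concavity changes.
f(x) = x^4 - 2x^3 - x^2 - 5x
f'(x) = 4x^3 - 6x^2 - 2x - 5
f''(x) = 12x^2 - 12x - 2
This is a quadratic in x. Use the discriminant to count real roots.
Discriminant = (-12)^2 - 4 * 12 * (-2)
= 144 - (-96)
= 240
Since discriminant > 0, f''(x) = 0 has 2 distinct real solutions.
A quadratic with two distinct real roots changes sign at each root, so concavity changes at both.
Number of inflection points: 2

2


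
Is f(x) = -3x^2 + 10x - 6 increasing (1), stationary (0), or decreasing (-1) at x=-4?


Compute f'(x) to determine behavior:
f'(x) = -6x + 10
f'(-4) = -6 * (-4) + 10
= 24 + 10
= 34
Since f'(-4) > 0, the function is increasing (1)

1


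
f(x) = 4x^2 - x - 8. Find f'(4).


Differentiate term by term using power and sum rules:
f(x) = 4x^2 - x - 8
f'(x) = 8x - 1
Substitute x = 4:
f'(4) = 8 * 4 - 1
= 32 - 1
= 31

31


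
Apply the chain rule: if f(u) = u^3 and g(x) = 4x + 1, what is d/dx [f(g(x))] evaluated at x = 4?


Using the chain rule: (f(g(x)))' = f'(g(x)) * g'(x)
First, find g(4):
g(4) = 4 * 4 + 1 = 17
Next, f'(u) = 3u^2
And g'(x) = 4
So f'(g(4)) * g'(4)
= 3 * 17^2 * 4
= 3 * 289 * 4
= 3468

3468


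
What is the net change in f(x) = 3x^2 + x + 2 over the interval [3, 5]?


Net change = f(b) - f(a)
f(x) = 3x^2 + x + 2
Compute f(5):
f(5) = 3 * 5^2 + 1 * 5 + 2
= 75 + 5 + 2
= 82
Compute f(3):
f(3) = 3 * 3^2 + 1 * 3 + 2
= 27 + 3 + 2
= 32
Net change = 82 - 32 = 50

50


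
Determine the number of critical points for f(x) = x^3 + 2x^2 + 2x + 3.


Find where f'(x) = 0:
f(x) = x^3 + 2x^2 + 2x + 3
f'(x) = 3x^2 + 4x + 2
This is a quadratic in x. Use the discriminant to count real roots.
Discriminant = (4)^2 - 4 * 3 * 2
= 16 - 24
= -8
Since discriminant < 0, f'(x) = 0 has no real solutions.
Number of critical points: 0

0


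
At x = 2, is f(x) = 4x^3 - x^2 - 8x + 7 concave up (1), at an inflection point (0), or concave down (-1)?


Concavity is determined by the sign of f''(x).
f(x) = 4x^3 - x^2 - 8x + 7
f'(x) = 12x^2 - 2x - 8
f''(x) = 24x - 2
f''(2) = 24 * 2 - 2
= 48 - 2
= 46
Since f''(2) > 0, the function is concave up (1)

1


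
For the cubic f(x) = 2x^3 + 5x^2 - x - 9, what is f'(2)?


Differentiate f(x) = 2x^3 + 5x^2 - x - 9 term by term:
f'(x) = 6x^2 + 10x - 1
Substitute x = 2:
f'(2) = 6 * 2^2 + 10 * 2 - 1
= 24 + 20 - 1
= 43

43


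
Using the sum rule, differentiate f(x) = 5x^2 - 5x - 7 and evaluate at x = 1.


Differentiate term by term using power and sum rules:
f(x) = 5x^2 - 5x - 7
f'(x) = 10x - 5
Substitute x = 1:
f'(1) = 10 * 1 - 5
= 10 - 5
= 5

5


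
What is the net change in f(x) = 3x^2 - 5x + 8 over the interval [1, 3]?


Net change = f(b) - f(a)
f(x) = 3x^2 - 5x + 8
Compute f(3):
f(3) = 3 * 3^2 - 5 * 3 + 8
= 27 - 15 + 8
= 20
Compute f(1):
f(1) = 3 * 1^2 - 5 * 1 + 8
= 3 - 5 + 8
= 6
Net change = 20 - 6 = 14

14


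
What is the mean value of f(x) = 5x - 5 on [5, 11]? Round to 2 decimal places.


Average value = 1/(b-a) * integral from a to b of f(x) dx
First compute the integral of 5x - 5:
F(x) = (5/2)x^2 - 5x
F(11) = 5/2 * 121 - 5 * 11 = 495/2
F(5) = 5/2 * 25 - 5 * 5 = 75/2
Integral = 495/2 - 75/2 = 210
Average = 210 / (11 - 5) = 210 / 6
= 35 = 35.00

35.00


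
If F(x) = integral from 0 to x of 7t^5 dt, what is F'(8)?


By the Fundamental Theorem of Calculus (Part 1):
If F(x) = integral from 0 to x of f(t) dt, then F'(x) = f(x)
Here f(t) = 7t^5
So F'(x) = 7x^5
Evaluate at x = 8:
F'(8) = 7 * 8^5
= 7 * 32768
= 229376

229376


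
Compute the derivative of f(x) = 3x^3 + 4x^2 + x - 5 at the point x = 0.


Differentiate f(x) = 3x^3 + 4x^2 + x - 5 term by term:
f'(x) = 9x^2 + 8x + 1
Substitute x = 0:
f'(0) = 9 * 0^2 + 8 * 0 + 1
= 0 + 0 + 1
= 1

1


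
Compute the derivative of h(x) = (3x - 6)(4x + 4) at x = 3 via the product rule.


Let u(x) = 3x - 6 and v(x) = 4x + 4
u'(x) = 3
v'(x) = 4
Product rule: h'(x) = u'(x)*v(x) + u(x)*v'(x)
= 3 * (4x + 4) + (3x - 6) * 4
At x = 3:
u(3) = 3 * 3 - 6 = 3
v(3) = 4 * 3 + 4 = 16
h'(3) = 3 * 16 + 3 * 4
= 48 + 12
= 60

60


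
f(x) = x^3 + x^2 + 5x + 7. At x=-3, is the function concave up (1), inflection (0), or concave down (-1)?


Concavity is determined by the sign of f''(x).
f(x) = x^3 + x^2 + 5x + 7
f'(x) = 3x^2 + 2x + 5
f''(x) = 6x + 2
f''(-3) = 6 * (-3) + 2
= -18 + 2
= -16
Since f''(-3) < 0, the function is concave down (-1)

-1


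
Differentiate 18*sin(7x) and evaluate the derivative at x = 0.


Apply the chain rule to differentiate 18*sin(7x):
d/dx [18*sin(7x)]
= 18 * cos(7x) * d/dx(7x)
= 18 * 7 * cos(7x)
= 126 * cos(7x)
Evaluate at x = 0:
= 126 * cos(0)
= 126 * 1
= 126

126


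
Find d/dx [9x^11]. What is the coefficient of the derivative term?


We apply the power rule: d/dx [ax^n] = a*n * x^(n-1)
d/dx [9x^11]
= 9 * 11 * x^(11-1)
= 99x^10
The coefficient is 99

99


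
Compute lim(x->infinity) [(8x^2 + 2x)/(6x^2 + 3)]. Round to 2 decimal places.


For limits at infinity with equal-degree polynomials,
we compare leading coefficients.
Numerator leading term: 8x^2
Denominator leading term: 6x^2
Divide both by x^2:
lim = (8 + 2/x) / (6 + 3/x^2)
As x -> infinity, the 1/x and 1/x^2 terms vanish:
= 8/6 = 4/3 ≈ 1.33

1.33


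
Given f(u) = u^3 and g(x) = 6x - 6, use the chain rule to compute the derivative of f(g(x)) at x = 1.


Using the chain rule: (f(g(x)))' = f'(g(x)) * g'(x)
First, find g(1):
g(1) = 6 * 1 - 6 = 0
Next, f'(u) = 3u^2
And g'(x) = 6
So f'(g(1)) * g'(1)
= 3 * 0^2 * 6
= 3 * 0 * 6
= 0

0


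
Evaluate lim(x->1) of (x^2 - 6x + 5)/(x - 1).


Direct substitution gives 0/0, so we factor the numerator.
Factor: (x^2 - 6x + 5) = (x - 1)(x - 5)
Cancel the common factor (x - 1):
(x^2 - 6x + 5)/(x - 1) = (x - 5)
Now substitute x = 1:
= (1) - (5) = -4

-4


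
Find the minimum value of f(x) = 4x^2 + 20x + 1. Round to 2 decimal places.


For a quadratic f(x) = ax^2 + bx + c with a > 0, the minimum is at the vertex.
Vertex x-coordinate: x = -b/(2a)
x = -(20) / (2 * 4)
x = -20/8 = -5/2
Substitute back to find the minimum value:
f(-5/2) = 4 * (-5/2)^2 + 20 * (-5/2) + 1
= 25 - 50 + 1
= -24 = -24.00

-24.00


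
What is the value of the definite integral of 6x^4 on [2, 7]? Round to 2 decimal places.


Find the antiderivative of 6x^4:
F(x) = 6/5 * x^5
Apply the Fundamental Theorem of Calculus:
F(7) - F(2)
= 6/5 * 7^5 - 6/5 * 2^5
= 6/5 * (16807 - 32)
= 6/5 * 16775
= 20130 = 20130.00

20130.00


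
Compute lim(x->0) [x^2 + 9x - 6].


Since polynomials are continuous, we use direct substitution.
lim(x->0) of x^2 + 9x - 6
= 1 * 0^2 + 9 * 0 - 6
= 0 + 0 - 6
= -6

-6


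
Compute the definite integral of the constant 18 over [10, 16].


The integral of a constant k over [a, b] equals k * (b - a).
integral from 10 to 16 of 18 dx
= 18 * (16 - 10)
= 18 * 6
= 108

108
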